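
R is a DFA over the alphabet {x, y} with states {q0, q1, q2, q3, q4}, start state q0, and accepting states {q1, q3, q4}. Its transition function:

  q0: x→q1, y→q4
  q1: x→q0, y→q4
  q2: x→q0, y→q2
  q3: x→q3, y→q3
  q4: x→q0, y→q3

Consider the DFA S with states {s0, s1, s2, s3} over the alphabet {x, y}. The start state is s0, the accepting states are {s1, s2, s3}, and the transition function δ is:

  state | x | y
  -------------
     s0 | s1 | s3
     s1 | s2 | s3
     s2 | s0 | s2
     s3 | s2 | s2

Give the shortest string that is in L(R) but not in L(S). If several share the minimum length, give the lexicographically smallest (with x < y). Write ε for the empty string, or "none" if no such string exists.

The string xxx is accepted by R but not by S.
No shorter string lies in the difference, and xxx is the lexicographically first length-3 string in L(R) \ L(S).

xxx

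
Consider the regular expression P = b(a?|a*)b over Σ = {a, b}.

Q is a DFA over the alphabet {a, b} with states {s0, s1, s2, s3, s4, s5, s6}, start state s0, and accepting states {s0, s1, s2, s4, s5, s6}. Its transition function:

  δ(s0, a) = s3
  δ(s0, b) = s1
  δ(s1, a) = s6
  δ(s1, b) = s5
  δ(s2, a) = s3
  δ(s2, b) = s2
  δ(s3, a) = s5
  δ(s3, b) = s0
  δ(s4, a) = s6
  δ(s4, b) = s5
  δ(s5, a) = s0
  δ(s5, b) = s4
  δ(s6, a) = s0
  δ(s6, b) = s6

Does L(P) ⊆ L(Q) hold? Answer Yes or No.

Converting the expression P to a DFA (subset construction, then merging equivalent states) gives the minimal DFA with states {p0, p1, p2, p3}, start state p0, accepting states {p3} and transitions p0: a→p1, b→p2; p1: a→p1, b→p1; p2: a→p2, b→p3; p3: a→p1, b→p1.
Exploring the product automaton P × Q from the start pair (p0, s0), following both machines on each input symbol, reaches 17 state pairs: (p0, s0), (p1, s3), (p2, s1), (p1, s5), (p1, s0), (p2, s6), (p3, s5), (p1, s4), (p1, s1), (p2, s0), (p3, s6), (p1, s6), (p2, s3), (p3, s1), (p2, s5), (p3, s0), (p3, s4).
P accepts in {p3} and Q accepts in {s0, s1, s2, s4, s5, s6}. The reachable pairs whose P-component is accepting are (p3, s5), (p3, s6), (p3, s1), (p3, s0), (p3, s4); in each of them the Q-component is accepting too, so the product for L(P) \ L(Q) (P-component accepting, Q-component rejecting) has no reachable accepting pair and the difference is empty.
Hence every string in L(P) is also in L(Q).

Yes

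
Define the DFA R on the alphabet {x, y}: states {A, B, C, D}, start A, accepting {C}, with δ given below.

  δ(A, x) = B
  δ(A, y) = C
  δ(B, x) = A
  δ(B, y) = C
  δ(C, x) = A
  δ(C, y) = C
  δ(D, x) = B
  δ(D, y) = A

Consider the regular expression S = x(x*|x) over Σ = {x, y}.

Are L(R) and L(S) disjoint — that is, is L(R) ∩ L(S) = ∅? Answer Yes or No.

Converting the expression S to a DFA (subset construction, then merging equivalent states) gives the minimal DFA with states {s0, s1, s2}, start state s0, accepting states {s1} and transitions s0: x→s1, y→s2; s1: x→s1, y→s2; s2: x→s2, y→s2.
Exploring the product automaton R × S from the start pair (A, s0), following both machines on each input symbol, reaches 6 state pairs: (A, s0), (B, s1), (C, s2), (A, s1), (A, s2), (B, s2).
R accepts in {C} and S accepts in {s1}; no reachable pair has both components accepting, so no string drives both machines to acceptance simultaneously and L(R) ∩ L(S) = ∅.
So no string is accepted by both, and the intersection is empty.

Yes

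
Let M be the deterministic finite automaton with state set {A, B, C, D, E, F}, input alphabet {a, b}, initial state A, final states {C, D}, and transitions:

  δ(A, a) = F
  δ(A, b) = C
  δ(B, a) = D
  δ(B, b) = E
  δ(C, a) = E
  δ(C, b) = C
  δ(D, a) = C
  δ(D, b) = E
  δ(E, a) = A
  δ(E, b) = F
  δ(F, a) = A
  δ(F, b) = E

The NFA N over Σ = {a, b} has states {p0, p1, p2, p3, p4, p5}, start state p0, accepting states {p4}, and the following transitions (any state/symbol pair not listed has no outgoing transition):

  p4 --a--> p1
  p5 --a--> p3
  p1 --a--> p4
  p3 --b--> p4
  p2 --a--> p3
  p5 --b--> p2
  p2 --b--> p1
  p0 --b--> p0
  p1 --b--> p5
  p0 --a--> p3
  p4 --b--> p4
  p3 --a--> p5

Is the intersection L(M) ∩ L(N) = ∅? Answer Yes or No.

Exploring the product automaton M × N from the start pair (A, p0), following both machines on each input symbol, reaches 11 state pairs: (A, p0), (F, p3), (C, p0), (A, p5), (E, p4), (E, p3), (C, p2), (A, p1), (F, p4), (C, p1), (C, p5).
M accepts in {C, D} and N accepts in {p4}; no reachable pair has both components accepting, so no string drives both machines to acceptance simultaneously and L(M) ∩ L(N) = ∅.
So no string is accepted by both, and the intersection is empty.

Yes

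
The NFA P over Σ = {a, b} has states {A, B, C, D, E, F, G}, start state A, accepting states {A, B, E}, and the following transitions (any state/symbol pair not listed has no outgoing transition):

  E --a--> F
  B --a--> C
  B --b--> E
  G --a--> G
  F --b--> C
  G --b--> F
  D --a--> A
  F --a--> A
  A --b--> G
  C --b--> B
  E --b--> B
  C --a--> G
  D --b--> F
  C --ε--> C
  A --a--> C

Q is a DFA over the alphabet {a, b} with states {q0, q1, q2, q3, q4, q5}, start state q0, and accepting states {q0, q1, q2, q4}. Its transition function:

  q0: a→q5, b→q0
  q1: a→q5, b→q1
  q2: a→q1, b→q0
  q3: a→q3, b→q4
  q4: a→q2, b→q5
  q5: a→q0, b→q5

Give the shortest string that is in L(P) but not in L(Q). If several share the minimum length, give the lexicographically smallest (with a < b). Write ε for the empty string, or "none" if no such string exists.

ab

The string ab is accepted by P but not by Q.
No shorter string lies in the difference, and ab is the lexicographically first length-2 string in L(P) \ L(Q).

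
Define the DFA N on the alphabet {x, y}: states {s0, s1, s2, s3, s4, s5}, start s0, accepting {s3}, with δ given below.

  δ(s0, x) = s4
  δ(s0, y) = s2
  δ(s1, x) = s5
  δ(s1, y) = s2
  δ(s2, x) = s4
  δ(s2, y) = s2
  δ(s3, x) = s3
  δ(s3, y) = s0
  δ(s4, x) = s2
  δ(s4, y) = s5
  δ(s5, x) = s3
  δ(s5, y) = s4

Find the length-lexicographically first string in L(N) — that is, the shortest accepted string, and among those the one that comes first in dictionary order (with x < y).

A breadth-first search from s0 reaches an accepting state first via the path s0 → s4 → s5 → s3 on input xyx.
No string of length < 3 is accepted (BFS exhausts all shorter strings without reaching an accepting state), and xyx is the lexicographically least accepting string of length 3.

xyx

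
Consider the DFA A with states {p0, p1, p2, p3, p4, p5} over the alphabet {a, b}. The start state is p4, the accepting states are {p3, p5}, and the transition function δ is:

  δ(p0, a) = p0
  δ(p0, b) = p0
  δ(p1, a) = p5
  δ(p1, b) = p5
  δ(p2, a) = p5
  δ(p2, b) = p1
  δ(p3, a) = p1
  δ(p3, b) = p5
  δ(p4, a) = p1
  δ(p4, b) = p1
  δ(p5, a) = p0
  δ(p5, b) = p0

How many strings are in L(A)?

4

The useful subgraph on states {p1, p4, p5} is acyclic, so L(A) is finite; the longest accepting path visits 3 useful states, giving maximum string length 2.
Counting accepting paths from p4 by length: 4 of length 2. Total 4.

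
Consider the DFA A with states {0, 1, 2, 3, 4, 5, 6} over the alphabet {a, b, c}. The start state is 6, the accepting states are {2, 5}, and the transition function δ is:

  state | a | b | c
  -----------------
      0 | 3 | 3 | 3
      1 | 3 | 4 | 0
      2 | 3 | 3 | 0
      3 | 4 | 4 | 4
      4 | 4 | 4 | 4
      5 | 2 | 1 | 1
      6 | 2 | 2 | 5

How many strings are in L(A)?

The useful subgraph on states {2, 5, 6} is acyclic, so L(A) is finite; the longest accepting path visits 3 useful states, giving maximum string length 2.
Counting accepting paths from 6 by length: 3 of length 1, 1 of length 2. Total 4.

4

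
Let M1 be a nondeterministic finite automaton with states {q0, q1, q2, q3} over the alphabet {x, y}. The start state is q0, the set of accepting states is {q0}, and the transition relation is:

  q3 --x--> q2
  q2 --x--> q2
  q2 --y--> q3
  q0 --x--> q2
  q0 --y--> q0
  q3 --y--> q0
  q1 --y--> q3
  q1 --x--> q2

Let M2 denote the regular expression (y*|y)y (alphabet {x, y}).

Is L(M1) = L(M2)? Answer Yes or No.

No

The empty string ε is accepted by M1 but rejected by M2.
So L(M1) ≠ L(M2).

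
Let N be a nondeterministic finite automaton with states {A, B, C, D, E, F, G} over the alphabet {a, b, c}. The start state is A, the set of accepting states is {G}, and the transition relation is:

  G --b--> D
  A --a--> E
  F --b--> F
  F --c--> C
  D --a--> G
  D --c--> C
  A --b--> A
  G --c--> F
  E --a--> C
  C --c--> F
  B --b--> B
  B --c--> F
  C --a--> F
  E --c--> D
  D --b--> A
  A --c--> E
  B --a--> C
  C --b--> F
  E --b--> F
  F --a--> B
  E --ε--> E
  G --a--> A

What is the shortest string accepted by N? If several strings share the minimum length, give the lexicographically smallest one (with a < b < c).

aca

A breadth-first search from A reaches an accepting state first via the path A → E → D → G on input aca.
No string of length < 3 is accepted (BFS exhausts all shorter strings without reaching an accepting state), and aca is the lexicographically least accepting string of length 3.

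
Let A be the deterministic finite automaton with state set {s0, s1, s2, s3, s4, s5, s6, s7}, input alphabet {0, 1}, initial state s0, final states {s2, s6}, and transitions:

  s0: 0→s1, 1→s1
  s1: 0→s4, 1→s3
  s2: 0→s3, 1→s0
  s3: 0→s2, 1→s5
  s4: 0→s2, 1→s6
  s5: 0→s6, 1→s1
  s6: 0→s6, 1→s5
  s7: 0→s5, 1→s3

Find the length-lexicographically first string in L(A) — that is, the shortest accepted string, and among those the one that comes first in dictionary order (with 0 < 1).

000

A breadth-first search from s0 reaches an accepting state first via the path s0 → s1 → s4 → s2 on input 000.
No string of length < 3 is accepted (BFS exhausts all shorter strings without reaching an accepting state), and 000 is the lexicographically least accepting string of length 3.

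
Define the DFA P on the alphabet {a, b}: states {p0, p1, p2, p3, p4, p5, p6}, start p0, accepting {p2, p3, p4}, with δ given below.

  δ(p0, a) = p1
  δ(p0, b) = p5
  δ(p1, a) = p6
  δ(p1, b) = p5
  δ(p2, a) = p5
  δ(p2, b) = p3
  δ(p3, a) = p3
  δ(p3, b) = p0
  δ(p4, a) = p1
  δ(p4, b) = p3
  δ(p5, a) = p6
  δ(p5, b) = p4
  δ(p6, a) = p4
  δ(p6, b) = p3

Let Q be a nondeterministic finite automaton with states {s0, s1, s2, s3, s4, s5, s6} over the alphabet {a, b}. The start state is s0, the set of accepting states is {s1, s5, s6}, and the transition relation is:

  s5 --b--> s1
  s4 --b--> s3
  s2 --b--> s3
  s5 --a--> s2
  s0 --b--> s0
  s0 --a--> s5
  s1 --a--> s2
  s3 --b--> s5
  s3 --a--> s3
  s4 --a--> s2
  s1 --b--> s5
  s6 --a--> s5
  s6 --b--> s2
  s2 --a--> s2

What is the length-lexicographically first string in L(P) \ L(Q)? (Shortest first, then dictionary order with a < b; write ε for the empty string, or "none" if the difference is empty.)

bb

The string bb is accepted by P but not by Q.
No shorter string lies in the difference, and bb is the lexicographically first length-2 string in L(P) \ L(Q).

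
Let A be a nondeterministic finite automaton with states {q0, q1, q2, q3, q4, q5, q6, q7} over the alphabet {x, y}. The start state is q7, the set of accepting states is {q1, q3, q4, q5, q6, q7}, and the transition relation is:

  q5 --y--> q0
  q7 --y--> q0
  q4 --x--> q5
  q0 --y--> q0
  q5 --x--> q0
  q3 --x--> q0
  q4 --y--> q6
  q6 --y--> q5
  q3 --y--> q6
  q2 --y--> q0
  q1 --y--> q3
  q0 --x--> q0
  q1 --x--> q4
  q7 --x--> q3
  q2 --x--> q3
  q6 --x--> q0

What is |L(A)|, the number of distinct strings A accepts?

4

The useful subgraph on states {q3, q5, q6, q7} is acyclic, so L(A) is finite; the longest accepting path visits 4 useful states, giving maximum string length 3.
Counting accepting paths from q7 by length: 1 of length 0, 1 of length 1, 1 of length 2, 1 of length 3. Total 4.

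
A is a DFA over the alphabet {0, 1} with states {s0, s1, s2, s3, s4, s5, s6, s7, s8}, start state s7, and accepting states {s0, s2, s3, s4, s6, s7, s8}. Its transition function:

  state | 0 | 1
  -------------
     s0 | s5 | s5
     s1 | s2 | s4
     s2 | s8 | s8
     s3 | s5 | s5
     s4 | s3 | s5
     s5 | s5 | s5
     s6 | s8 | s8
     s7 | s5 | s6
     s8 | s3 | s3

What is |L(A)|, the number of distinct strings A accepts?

The useful subgraph on states {s3, s6, s7, s8} is acyclic, so L(A) is finite; the longest accepting path visits 4 useful states, giving maximum string length 3.
Counting accepting paths from s7 by length: 1 of length 0, 1 of length 1, 2 of length 2, 4 of length 3. Total 8.

8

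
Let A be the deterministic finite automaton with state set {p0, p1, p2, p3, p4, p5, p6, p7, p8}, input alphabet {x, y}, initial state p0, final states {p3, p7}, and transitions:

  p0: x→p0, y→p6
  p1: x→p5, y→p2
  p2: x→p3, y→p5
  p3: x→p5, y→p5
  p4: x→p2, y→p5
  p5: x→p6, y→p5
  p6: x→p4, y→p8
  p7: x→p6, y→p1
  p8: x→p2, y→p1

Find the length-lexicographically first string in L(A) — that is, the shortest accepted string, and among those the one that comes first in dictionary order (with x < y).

yxxx

A breadth-first search from p0 reaches an accepting state first via the path p0 → p6 → p4 → p2 → p3 on input yxxx.
No string of length < 4 is accepted (BFS exhausts all shorter strings without reaching an accepting state), and yxxx is the lexicographically least accepting string of length 4.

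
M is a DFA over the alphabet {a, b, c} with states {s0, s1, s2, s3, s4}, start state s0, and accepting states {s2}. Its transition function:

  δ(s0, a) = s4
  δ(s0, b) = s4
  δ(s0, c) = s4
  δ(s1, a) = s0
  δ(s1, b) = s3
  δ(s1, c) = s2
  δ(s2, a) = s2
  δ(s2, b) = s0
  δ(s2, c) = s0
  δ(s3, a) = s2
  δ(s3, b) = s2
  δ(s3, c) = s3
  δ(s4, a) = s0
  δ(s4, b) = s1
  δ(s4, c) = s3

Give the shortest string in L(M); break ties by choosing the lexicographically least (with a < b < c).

A breadth-first search from s0 reaches an accepting state first via the path s0 → s4 → s1 → s2 on input abc.
No string of length < 3 is accepted (BFS exhausts all shorter strings without reaching an accepting state), and abc is the lexicographically least accepting string of length 3.

abc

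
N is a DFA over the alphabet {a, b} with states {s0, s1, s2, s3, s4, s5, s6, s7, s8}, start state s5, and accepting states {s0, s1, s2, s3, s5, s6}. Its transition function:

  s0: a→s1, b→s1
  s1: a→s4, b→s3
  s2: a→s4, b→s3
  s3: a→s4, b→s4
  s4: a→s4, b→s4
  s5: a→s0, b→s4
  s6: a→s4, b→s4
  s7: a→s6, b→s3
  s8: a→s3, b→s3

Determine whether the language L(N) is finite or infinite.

finite

The useful states (reachable from s5 and able to reach an accepting state) are {s0, s1, s3, s5}.
Restricted to these states the transition graph has no cycle, so every accepting path has bounded length and L is finite.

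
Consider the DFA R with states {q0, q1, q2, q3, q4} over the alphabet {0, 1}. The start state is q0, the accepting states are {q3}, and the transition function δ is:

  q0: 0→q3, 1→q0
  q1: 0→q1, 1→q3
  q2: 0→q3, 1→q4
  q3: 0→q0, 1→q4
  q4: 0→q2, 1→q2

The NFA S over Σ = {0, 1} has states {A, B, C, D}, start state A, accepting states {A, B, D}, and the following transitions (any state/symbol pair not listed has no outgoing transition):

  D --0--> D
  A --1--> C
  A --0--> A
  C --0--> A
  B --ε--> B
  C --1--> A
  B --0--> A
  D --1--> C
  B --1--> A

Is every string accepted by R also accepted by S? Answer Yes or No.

Exploring the product automaton R × S from the start pair (q0, A), following both machines on each input symbol, reaches 5 state pairs: (q0, A), (q3, A), (q0, C), (q4, C), (q2, A).
R accepts in {q3} and S accepts in {A, B, D}. The reachable pairs whose R-component is accepting are (q3, A); in each of them the S-component is accepting too, so the product for L(R) \ L(S) (R-component accepting, S-component rejecting) has no reachable accepting pair and the difference is empty.
Hence every string in L(R) is also in L(S).

Yes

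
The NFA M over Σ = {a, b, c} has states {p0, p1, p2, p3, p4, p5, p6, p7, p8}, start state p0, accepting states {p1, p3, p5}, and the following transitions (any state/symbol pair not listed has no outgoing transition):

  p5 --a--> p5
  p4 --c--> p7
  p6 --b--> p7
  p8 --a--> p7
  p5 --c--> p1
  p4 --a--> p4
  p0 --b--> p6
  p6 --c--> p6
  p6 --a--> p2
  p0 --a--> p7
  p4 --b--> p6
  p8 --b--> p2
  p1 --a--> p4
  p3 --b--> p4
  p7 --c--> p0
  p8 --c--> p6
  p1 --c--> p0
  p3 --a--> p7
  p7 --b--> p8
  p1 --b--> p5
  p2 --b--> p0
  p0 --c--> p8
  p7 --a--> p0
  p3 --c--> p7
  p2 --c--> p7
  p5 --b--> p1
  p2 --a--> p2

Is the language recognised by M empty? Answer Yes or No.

Yes

The states reachable from the start state are {p0, p2, p6, p7, p8}.
None of the accepting states {p1, p3, p5} is reachable, so no string is accepted and L(M) = ∅.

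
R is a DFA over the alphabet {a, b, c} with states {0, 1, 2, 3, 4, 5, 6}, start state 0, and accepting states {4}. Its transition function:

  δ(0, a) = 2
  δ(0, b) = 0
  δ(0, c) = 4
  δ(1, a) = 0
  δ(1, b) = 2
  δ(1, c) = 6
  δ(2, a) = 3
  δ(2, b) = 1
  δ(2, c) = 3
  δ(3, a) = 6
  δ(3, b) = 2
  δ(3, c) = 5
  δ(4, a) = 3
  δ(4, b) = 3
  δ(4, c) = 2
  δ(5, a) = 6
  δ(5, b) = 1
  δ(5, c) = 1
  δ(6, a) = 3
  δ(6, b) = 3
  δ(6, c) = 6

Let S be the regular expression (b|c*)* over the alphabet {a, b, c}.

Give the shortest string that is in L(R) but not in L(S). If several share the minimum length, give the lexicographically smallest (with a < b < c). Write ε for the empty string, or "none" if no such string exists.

The string abac is accepted by R but not by S.
No shorter string lies in the difference, and abac is the lexicographically first length-4 string in L(R) \ L(S).

abac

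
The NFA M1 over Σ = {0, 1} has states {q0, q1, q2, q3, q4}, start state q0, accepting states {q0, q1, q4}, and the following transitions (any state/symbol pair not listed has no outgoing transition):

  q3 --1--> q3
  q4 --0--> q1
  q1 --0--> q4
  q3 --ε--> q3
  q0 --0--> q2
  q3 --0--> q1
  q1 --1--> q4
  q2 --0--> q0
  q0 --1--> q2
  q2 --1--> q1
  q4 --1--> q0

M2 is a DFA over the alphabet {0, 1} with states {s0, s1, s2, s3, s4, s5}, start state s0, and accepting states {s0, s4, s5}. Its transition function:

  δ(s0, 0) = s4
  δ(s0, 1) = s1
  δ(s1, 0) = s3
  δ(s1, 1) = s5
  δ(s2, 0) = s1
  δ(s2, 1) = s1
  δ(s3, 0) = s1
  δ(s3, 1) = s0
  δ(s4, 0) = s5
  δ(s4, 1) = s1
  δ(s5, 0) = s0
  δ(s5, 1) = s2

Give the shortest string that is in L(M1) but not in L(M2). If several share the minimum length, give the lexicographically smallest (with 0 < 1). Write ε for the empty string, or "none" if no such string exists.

The string 01 is accepted by M1 but not by M2.
No shorter string lies in the difference, and 01 is the lexicographically first length-2 string in L(M1) \ L(M2).

01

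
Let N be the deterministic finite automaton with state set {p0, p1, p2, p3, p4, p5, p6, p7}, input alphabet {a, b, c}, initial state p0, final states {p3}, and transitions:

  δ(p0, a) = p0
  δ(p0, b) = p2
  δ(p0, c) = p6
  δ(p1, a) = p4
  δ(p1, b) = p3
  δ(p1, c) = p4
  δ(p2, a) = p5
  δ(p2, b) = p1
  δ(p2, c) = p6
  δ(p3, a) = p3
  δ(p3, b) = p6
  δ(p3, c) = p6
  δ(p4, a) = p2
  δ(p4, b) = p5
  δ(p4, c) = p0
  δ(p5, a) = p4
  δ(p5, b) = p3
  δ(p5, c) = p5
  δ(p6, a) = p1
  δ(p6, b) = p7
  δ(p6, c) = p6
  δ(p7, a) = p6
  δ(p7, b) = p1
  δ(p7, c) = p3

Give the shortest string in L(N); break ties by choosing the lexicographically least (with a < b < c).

A breadth-first search from p0 reaches an accepting state first via the path p0 → p2 → p5 → p3 on input bab.
No string of length < 3 is accepted (BFS exhausts all shorter strings without reaching an accepting state), and bab is the lexicographically least accepting string of length 3.

bab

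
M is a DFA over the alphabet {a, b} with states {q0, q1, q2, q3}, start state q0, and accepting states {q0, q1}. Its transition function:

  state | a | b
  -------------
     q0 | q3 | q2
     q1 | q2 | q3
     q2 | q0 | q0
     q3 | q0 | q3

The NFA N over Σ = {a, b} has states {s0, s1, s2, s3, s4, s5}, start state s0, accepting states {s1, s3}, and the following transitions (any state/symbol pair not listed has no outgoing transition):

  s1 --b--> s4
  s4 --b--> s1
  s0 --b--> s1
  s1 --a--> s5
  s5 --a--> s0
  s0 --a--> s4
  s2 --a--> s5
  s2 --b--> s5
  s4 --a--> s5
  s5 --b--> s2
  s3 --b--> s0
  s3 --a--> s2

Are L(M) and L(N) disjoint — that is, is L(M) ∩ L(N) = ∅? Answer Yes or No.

Yes

Exploring the product automaton M × N from the start pair (q0, s0), following both machines on each input symbol, reaches 10 state pairs: (q0, s0), (q3, s4), (q2, s1), (q0, s5), (q3, s1), (q0, s4), (q3, s0), (q2, s2), (q3, s5), (q3, s2).
M accepts in {q0, q1} and N accepts in {s1, s3}; no reachable pair has both components accepting, so no string drives both machines to acceptance simultaneously and L(M) ∩ L(N) = ∅.
So no string is accepted by both, and the intersection is empty.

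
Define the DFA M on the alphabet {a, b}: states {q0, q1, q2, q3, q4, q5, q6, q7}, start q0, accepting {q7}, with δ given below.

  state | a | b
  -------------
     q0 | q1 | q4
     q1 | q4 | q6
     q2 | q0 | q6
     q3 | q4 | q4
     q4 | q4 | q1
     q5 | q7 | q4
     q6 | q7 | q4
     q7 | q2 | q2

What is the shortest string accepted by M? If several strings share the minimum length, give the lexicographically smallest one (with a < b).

aba

A breadth-first search from q0 reaches an accepting state first via the path q0 → q1 → q6 → q7 on input aba.
No string of length < 3 is accepted (BFS exhausts all shorter strings without reaching an accepting state), and aba is the lexicographically least accepting string of length 3.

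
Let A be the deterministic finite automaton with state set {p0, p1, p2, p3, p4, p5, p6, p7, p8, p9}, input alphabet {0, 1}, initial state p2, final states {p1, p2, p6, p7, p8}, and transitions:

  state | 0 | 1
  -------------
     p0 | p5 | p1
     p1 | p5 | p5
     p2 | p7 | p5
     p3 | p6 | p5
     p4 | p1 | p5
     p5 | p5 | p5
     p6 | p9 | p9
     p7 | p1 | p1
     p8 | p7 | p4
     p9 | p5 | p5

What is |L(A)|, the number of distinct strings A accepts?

4

The useful subgraph on states {p1, p2, p7} is acyclic, so L(A) is finite; the longest accepting path visits 3 useful states, giving maximum string length 2.
Counting accepting paths from p2 by length: 1 of length 0, 1 of length 1, 2 of length 2. Total 4.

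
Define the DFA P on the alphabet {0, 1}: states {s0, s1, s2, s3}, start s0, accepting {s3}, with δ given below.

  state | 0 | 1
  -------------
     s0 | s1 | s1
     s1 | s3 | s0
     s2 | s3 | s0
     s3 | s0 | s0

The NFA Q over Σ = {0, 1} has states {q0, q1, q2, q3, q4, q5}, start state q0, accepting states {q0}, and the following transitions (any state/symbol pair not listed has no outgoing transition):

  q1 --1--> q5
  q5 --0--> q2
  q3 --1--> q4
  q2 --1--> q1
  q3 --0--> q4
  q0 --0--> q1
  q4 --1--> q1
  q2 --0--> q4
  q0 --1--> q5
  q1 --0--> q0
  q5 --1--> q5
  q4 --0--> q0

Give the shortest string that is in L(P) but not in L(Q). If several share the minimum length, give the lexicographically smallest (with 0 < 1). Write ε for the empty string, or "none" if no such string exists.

10

The string 10 is accepted by P but not by Q.
No shorter string lies in the difference, and 10 is the lexicographically first length-2 string in L(P) \ L(Q).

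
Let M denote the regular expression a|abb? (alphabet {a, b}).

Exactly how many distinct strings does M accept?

The expression has no Kleene star, so L(M) is finite. Expanding the alternatives gives {a, ab, abb}.
That is 1 of length 1, 1 of length 2, 1 of length 3: 3 strings in all.

3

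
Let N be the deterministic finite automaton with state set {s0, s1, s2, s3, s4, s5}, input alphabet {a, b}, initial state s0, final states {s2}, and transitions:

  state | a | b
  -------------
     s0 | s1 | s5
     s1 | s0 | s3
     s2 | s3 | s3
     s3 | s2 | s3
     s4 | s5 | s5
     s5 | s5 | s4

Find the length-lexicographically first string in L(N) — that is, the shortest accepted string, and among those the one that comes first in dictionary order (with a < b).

A breadth-first search from s0 reaches an accepting state first via the path s0 → s1 → s3 → s2 on input aba.
No string of length < 3 is accepted (BFS exhausts all shorter strings without reaching an accepting state), and aba is the lexicographically least accepting string of length 3.

aba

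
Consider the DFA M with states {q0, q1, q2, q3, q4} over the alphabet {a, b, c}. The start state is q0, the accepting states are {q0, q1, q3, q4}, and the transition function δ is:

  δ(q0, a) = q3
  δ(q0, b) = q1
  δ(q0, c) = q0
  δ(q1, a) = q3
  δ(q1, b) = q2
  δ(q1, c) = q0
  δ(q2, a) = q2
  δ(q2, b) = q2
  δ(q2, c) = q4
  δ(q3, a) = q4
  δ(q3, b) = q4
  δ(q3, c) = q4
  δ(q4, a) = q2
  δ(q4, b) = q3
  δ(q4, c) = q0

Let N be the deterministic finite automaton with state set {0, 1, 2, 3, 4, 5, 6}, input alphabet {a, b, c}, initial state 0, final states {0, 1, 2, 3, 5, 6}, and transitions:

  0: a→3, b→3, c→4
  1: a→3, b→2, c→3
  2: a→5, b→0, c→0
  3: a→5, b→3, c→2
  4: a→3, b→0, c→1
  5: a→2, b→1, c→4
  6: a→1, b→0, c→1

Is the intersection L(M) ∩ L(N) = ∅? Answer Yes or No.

No

The empty string ε is accepted by both M and N.
Hence L(M) ∩ L(N) ≠ ∅.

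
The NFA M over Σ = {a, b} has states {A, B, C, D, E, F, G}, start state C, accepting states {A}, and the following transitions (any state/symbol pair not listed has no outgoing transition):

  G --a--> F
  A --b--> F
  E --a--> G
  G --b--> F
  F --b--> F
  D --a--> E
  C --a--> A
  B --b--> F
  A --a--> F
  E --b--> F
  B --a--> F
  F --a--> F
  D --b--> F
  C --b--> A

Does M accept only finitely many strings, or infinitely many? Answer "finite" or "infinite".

finite

The useful states (reachable from C and able to reach an accepting state) are {A, C}.
Restricted to these states the transition graph has no cycle, so every accepting path has bounded length and L is finite.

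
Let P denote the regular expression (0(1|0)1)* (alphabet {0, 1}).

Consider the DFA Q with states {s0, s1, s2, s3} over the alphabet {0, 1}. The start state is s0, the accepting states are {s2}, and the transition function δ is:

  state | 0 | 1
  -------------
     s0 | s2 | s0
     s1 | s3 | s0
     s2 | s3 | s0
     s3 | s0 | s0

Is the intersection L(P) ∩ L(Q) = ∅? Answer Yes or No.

Yes

Converting the expression P to a DFA (subset construction, then merging equivalent states) gives the minimal DFA with states {p0, p1, p2, p3}, start state p0, accepting states {p0} and transitions p0: 0→p1, 1→p2; p1: 0→p3, 1→p3; p2: 0→p2, 1→p2; p3: 0→p2, 1→p0.
Exploring the product automaton P × Q from the start pair (p0, s0), following both machines on each input symbol, reaches 7 state pairs: (p0, s0), (p1, s2), (p2, s0), (p3, s3), (p3, s0), (p2, s2), (p2, s3).
P accepts in {p0} and Q accepts in {s2}; no reachable pair has both components accepting, so no string drives both machines to acceptance simultaneously and L(P) ∩ L(Q) = ∅.
So no string is accepted by both, and the intersection is empty.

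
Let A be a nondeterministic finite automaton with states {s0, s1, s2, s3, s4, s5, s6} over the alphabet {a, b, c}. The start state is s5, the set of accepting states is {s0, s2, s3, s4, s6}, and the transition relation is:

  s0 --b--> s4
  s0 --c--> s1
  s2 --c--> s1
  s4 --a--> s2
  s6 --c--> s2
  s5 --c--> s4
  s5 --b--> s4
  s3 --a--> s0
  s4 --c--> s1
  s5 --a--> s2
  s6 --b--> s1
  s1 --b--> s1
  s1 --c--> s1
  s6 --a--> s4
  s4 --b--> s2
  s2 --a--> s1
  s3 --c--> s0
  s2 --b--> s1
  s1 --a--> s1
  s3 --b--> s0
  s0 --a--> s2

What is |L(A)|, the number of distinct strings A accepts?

The useful subgraph on states {s2, s4, s5} is acyclic, so L(A) is finite; the longest accepting path visits 3 useful states, giving maximum string length 2.
Counting accepting paths from s5 by length: 3 of length 1, 4 of length 2. Total 7.

7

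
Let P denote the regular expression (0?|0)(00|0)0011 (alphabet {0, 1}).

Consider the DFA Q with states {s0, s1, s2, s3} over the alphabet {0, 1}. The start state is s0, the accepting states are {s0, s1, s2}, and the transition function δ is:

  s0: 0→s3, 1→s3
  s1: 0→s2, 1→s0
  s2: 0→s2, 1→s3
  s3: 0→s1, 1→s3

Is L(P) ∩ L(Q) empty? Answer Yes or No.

Yes

Converting the expression P to a DFA (subset construction, then merging equivalent states) gives the minimal DFA with states {p0, p1, p2, p3, p4, p5, p6, p7, p8}, start state p0, accepting states {p8} and transitions p0: 0→p1, 1→p2; p1: 0→p3, 1→p2; p2: 0→p2, 1→p2; p3: 0→p4, 1→p2; p4: 0→p5, 1→p6; p5: 0→p7, 1→p6; p6: 0→p2, 1→p8; p7: 0→p2, 1→p6; p8: 0→p2, 1→p2.
Exploring the product automaton P × Q from the start pair (p0, s0), following both machines on each input symbol, reaches 12 state pairs: (p0, s0), (p1, s3), (p2, s3), (p3, s1), (p2, s1), (p4, s2), (p2, s0), (p2, s2), (p5, s2), (p6, s3), (p7, s2), (p8, s3).
P accepts in {p8} and Q accepts in {s0, s1, s2}; no reachable pair has both components accepting, so no string drives both machines to acceptance simultaneously and L(P) ∩ L(Q) = ∅.
So no string is accepted by both, and the intersection is empty.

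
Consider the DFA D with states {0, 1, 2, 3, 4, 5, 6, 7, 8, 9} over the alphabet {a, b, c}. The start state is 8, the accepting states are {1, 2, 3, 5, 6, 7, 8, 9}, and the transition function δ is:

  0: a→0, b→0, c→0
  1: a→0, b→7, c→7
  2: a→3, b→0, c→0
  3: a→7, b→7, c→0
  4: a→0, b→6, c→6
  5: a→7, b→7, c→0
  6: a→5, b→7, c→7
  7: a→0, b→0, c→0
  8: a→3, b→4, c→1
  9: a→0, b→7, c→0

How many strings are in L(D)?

19

The useful subgraph on states {1, 3, 4, 5, 6, 7, 8} is acyclic, so L(D) is finite; the longest accepting path visits 5 useful states, giving maximum string length 4.
Counting accepting paths from 8 by length: 1 of length 0, 2 of length 1, 6 of length 2, 6 of length 3, 4 of length 4. Total 19.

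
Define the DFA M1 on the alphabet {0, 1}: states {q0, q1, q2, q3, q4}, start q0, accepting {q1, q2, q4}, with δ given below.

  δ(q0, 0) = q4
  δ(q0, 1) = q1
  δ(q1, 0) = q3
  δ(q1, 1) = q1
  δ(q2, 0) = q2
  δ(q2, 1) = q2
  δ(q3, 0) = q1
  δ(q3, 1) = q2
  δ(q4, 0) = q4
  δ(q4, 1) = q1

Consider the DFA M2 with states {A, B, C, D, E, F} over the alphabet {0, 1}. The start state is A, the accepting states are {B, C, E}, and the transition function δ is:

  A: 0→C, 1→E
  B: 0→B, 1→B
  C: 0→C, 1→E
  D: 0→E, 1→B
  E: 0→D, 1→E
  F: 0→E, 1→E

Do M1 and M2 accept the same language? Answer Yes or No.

Exploring the product automaton M1 × M2 from the start pair (q0, A), following both machines on each input symbol, reaches 5 state pairs: (q0, A), (q4, C), (q1, E), (q3, D), (q2, B).
M1 accepts in {q1, q2, q4} and M2 accepts in {B, C, E}. In every reachable pair the two components are either both accepting — (q4, C), (q1, E), (q2, B) — or both non-accepting, so no string is accepted by exactly one of the machines: L(M1) \ L(M2) and L(M2) \ L(M1) are both empty.
Hence every string is accepted by M1 iff it is accepted by M2, and the two languages coincide.

Yes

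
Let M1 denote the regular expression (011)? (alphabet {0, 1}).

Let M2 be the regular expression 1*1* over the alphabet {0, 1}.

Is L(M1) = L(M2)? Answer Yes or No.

No

The string 011 is accepted by M1 but rejected by M2.
So L(M1) ≠ L(M2).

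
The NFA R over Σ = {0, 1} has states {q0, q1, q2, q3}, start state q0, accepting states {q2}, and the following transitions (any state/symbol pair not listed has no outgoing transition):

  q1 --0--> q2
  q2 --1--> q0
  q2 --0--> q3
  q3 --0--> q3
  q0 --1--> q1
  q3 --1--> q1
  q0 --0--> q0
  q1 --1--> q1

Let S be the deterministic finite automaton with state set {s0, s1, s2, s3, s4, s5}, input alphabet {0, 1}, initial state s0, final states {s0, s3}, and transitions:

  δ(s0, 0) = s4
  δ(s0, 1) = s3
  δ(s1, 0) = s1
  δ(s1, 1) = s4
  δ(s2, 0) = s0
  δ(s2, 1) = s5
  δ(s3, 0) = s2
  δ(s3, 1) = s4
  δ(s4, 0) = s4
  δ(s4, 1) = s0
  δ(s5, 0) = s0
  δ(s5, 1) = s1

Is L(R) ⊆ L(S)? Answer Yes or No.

The string 10 is in L(R) but not in L(S).
So L(R) ⊄ L(S).

No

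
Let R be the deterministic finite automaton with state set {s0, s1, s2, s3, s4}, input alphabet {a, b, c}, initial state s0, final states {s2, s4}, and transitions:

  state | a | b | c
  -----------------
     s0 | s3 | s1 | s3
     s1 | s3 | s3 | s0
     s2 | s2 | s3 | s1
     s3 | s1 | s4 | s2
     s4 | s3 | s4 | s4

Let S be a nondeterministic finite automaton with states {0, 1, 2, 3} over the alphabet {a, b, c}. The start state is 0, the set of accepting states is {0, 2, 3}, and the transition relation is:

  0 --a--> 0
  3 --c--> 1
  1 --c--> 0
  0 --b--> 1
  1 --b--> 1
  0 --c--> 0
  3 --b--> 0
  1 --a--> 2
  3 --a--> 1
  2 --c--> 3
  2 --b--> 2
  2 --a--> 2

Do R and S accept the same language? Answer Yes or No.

The string ab is accepted by R but rejected by S.
So L(R) ≠ L(S).

No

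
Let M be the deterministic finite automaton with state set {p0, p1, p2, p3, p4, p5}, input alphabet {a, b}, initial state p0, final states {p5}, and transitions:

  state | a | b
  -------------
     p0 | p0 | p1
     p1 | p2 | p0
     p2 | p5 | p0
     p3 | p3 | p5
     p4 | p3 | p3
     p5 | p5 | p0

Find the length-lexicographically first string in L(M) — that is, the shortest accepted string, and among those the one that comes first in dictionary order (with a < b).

baa

A breadth-first search from p0 reaches an accepting state first via the path p0 → p1 → p2 → p5 on input baa.
No string of length < 3 is accepted (BFS exhausts all shorter strings without reaching an accepting state), and baa is the lexicographically least accepting string of length 3.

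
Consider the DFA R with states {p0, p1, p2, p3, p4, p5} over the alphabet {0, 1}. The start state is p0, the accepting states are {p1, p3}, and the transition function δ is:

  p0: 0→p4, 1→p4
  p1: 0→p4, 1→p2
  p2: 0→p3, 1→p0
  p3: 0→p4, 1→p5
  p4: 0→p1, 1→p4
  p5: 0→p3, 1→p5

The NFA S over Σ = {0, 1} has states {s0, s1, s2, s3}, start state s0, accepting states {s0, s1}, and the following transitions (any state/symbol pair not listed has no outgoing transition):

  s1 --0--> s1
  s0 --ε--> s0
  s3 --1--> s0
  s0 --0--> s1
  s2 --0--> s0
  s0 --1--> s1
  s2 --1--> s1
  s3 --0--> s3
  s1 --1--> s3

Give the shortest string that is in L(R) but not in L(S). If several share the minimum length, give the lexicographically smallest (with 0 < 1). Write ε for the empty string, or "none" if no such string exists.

010

The string 010 is accepted by R but not by S.
No shorter string lies in the difference, and 010 is the lexicographically first length-3 string in L(R) \ L(S).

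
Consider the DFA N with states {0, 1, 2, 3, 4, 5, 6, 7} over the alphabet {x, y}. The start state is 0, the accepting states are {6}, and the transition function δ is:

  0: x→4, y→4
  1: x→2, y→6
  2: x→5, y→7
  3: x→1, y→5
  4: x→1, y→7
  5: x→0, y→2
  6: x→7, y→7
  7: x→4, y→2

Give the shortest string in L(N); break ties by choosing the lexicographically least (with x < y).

xxy

A breadth-first search from 0 reaches an accepting state first via the path 0 → 4 → 1 → 6 on input xxy.
No string of length < 3 is accepted (BFS exhausts all shorter strings without reaching an accepting state), and xxy is the lexicographically least accepting string of length 3.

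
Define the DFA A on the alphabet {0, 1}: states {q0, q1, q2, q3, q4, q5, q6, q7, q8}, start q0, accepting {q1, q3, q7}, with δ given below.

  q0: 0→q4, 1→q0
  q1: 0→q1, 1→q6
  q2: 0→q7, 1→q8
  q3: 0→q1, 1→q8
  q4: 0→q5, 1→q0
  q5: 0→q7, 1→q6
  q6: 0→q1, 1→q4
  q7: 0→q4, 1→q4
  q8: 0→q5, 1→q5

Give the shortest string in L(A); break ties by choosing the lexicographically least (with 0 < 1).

A breadth-first search from q0 reaches an accepting state first via the path q0 → q4 → q5 → q7 on input 000.
No string of length < 3 is accepted (BFS exhausts all shorter strings without reaching an accepting state), and 000 is the lexicographically least accepting string of length 3.

000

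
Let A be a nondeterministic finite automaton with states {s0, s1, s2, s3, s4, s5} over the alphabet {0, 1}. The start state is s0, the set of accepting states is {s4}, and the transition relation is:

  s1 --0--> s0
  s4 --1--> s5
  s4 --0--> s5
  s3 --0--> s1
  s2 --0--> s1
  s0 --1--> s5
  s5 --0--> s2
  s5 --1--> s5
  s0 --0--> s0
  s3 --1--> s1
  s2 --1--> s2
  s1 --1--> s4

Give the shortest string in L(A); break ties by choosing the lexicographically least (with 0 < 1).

1001

A breadth-first search from s0 reaches an accepting state first via the path s0 → s5 → s2 → s1 → s4 on input 1001.
No string of length < 4 is accepted (BFS exhausts all shorter strings without reaching an accepting state), and 1001 is the lexicographically least accepting string of length 4.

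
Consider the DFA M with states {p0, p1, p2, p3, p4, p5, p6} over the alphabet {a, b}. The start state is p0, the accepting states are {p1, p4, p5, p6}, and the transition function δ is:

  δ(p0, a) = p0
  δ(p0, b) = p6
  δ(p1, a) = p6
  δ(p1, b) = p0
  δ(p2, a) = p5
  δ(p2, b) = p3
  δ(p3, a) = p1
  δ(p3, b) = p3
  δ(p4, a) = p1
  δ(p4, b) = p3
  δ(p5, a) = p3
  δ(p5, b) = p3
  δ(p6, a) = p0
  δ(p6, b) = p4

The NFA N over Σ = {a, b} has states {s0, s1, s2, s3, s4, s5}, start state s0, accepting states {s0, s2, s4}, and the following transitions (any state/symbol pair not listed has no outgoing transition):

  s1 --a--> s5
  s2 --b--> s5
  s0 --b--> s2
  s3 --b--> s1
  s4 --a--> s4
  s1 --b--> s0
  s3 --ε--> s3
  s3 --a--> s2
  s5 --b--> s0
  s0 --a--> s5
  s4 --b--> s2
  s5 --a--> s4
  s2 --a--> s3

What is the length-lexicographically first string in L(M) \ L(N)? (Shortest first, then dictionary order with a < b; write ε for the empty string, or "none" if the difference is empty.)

The string bb is accepted by M but not by N.
No shorter string lies in the difference, and bb is the lexicographically first length-2 string in L(M) \ L(N).

bb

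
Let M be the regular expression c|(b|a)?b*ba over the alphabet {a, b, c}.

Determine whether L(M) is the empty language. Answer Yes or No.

No

The string c matches the expression, so it belongs to L(M).
Since L(M) contains at least one string, it is not empty.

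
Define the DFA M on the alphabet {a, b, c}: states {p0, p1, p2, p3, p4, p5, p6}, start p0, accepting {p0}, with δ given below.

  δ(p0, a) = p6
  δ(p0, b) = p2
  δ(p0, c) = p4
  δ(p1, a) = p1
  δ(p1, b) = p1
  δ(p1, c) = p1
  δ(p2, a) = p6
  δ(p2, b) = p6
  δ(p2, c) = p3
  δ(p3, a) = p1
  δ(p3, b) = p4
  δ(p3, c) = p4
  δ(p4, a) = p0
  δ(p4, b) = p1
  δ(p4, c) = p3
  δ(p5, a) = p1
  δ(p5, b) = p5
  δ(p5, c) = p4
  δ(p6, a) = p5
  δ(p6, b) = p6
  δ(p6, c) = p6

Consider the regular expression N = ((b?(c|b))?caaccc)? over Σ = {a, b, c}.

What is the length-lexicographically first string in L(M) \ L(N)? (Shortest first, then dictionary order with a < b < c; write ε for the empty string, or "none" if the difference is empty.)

ca

The string ca is accepted by M but not by N.
No shorter string lies in the difference, and ca is the lexicographically first length-2 string in L(M) \ L(N).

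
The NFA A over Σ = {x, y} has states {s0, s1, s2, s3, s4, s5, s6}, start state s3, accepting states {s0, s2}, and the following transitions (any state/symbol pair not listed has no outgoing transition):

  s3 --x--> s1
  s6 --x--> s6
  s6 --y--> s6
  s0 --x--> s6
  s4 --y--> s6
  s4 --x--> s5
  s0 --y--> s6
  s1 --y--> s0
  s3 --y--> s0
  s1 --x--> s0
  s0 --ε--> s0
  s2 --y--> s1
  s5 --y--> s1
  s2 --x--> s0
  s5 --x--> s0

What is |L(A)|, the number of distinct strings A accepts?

3

The useful subgraph on states {s0, s1, s3} is acyclic, so L(A) is finite; the longest accepting path visits 3 useful states, giving maximum string length 2.
Counting accepting paths from s3 by length: 1 of length 1, 2 of length 2. Total 3.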